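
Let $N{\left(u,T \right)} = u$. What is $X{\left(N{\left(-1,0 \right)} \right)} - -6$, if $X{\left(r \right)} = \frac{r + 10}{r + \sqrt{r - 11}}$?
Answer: $\frac{3 \left(- i + 4 \sqrt{3}\right)}{i + 2 \sqrt{3}} \approx 5.3077 - 2.3982 i$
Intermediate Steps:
$X{\left(r \right)} = \frac{10 + r}{r + \sqrt{-11 + r}}$
$X{\left(N{\left(-1,0 \right)} \right)} - -6 = \frac{10 - 1}{-1 + \sqrt{-11 - 1}} - -6 = \frac{1}{-1 + \sqrt{-12}} \cdot 9 + 6 = \frac{1}{-1 + 2 i \sqrt{3}} \cdot 9 + 6 = \frac{9}{-1 + 2 i \sqrt{3}} + 6 = 6 + \frac{9}{-1 + 2 i \sqrt{3}}$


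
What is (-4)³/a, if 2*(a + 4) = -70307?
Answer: 128/70315 ≈ 0.0018204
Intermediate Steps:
a = -70315/2 (a = -4 + (½)*(-70307) = -4 - 70307/2 = -70315/2 ≈ -35158.)
(-4)³/a = (-4)³/(-70315/2) = -64*(-2/70315) = 128/70315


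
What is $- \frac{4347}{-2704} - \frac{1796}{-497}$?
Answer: $\frac{7016843}{1343888} \approx 5.2213$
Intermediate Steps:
$- \frac{4347}{-2704} - \frac{1796}{-497} = \left(-4347\right) \left(- \frac{1}{2704}\right) - - \frac{1796}{497} = \frac{4347}{2704} + \frac{1796}{497} = \frac{7016843}{1343888}$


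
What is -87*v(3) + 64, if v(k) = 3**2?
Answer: -719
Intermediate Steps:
v(k) = 9
-87*v(3) + 64 = -87*9 + 64 = -783 + 64 = -719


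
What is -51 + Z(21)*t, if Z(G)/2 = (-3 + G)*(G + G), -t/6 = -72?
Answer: 653133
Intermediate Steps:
t = 432 (t = -6*(-72) = 432)
Z(G) = 4*G*(-3 + G) (Z(G) = 2*((-3 + G)*(G + G)) = 2*((-3 + G)*(2*G)) = 2*(2*G*(-3 + G)) = 4*G*(-3 + G))
-51 + Z(21)*t = -51 + (4*21*(-3 + 21))*432 = -51 + (4*21*18)*432 = -51 + 1512*432 = -51 + 653184 = 653133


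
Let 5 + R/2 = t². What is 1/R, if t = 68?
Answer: 1/9238 ≈ 0.00010825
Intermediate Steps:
R = 9238 (R = -10 + 2*68² = -10 + 2*4624 = -10 + 9248 = 9238)
1/R = 1/9238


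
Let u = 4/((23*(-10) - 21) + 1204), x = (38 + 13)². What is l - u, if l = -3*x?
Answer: -7436263/953 ≈ -7803.0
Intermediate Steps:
x = 2601 (x = 51² = 2601)
l = -7803 (l = -3*2601 = -7803)
u = 4/953 (u = 4/((-230 - 21) + 1204) = 4/(-251 + 1204) = 4/953 ≈ 0.0041973)
l - u = -7803 - 1*4/953 = -7803 - 4/953 = -7436263/953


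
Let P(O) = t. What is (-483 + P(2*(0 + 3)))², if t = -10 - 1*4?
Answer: 247009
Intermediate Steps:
t = -14 (t = -10 - 4 = -14)
P(O) = -14
(-483 + P(2*(0 + 3)))² = (-483 - 14)² = (-497)² = 247009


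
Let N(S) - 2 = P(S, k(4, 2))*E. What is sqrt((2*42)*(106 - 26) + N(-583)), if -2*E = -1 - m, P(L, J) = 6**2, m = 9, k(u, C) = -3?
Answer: sqrt(6902) ≈ 83.078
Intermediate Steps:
P(L, J) = 36
E = 5 (E = -(-1 - 1*9)/2 = -(-1 - 9)/2 = -1/2*(-10) = 5)
N(S) = 182 (N(S) = 2 + 36*5 = 2 + 180 = 182)
sqrt((2*42)*(106 - 26) + N(-583)) = sqrt((2*42)*(106 - 26) + 182) = sqrt(84*80 + 182) = sqrt(6720 + 182) = sqrt(6902)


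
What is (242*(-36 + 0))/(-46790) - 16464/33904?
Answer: -14843091/49574005 ≈ -0.29941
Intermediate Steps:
(242*(-36 + 0))/(-46790) - 16464/33904 = (242*(-36))*(-1/46790) - 16464*1/33904 = -8712*(-1/46790) - 1029/2119 = 4356/23395 - 1029/2119 = -14843091/49574005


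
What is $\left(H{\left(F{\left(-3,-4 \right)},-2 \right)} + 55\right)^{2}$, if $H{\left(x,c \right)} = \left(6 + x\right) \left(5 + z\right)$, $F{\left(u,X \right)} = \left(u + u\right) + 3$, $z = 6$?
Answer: $7744$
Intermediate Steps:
$F{\left(u,X \right)} = 3 + 2 u$ ($F{\left(u,X \right)} = 2 u + 3 = 3 + 2 u$)
$H{\left(x,c \right)} = 66 + 11 x$ ($H{\left(x,c \right)} = \left(6 + x\right) \left(5 + 6\right) = \left(6 + x\right) 11 = 66 + 11 x$)
$\left(H{\left(F{\left(-3,-4 \right)},-2 \right)} + 55\right)^{2} = \left(\left(66 + 11 \left(3 + 2 \left(-3\right)\right)\right) + 55\right)^{2} = \left(\left(66 + 11 \left(3 - 6\right)\right) + 55\right)^{2} = \left(\left(66 + 11 \left(-3\right)\right) + 55\right)^{2} = \left(\left(66 - 33\right) + 55\right)^{2} = \left(33 + 55\right)^{2} = 88^{2} = 7744$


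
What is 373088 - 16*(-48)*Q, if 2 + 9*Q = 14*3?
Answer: 1129504/3 ≈ 3.7650e+5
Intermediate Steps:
Q = 40/9 (Q = -2/9 + (14*3)/9 = -2/9 + (⅑)*42 = -2/9 + 14/3 = 40/9 ≈ 4.4444)
373088 - 16*(-48)*Q = 373088 - 16*(-48)*40/9 = 373088 - (-768)*40/9 = 373088 - 1*(-10240/3) = 373088 + 10240/3 = 1129504/3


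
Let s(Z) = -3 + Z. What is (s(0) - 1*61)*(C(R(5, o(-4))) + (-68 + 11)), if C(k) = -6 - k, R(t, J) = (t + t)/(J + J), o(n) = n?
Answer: 3952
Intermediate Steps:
R(t, J) = t/J (R(t, J) = (2*t)/((2*J)) = (2*t)*(1/(2*J)) = t/J)
(s(0) - 1*61)*(C(R(5, o(-4))) + (-68 + 11)) = ((-3 + 0) - 1*61)*((-6 - 5/(-4)) + (-68 + 11)) = (-3 - 61)*((-6 - 5*(-1)/4) - 57) = -64*((-6 - 1*(-5/4)) - 57) = -64*((-6 + 5/4) - 57) = -64*(-19/4 - 57) = -64*(-247/4) = 3952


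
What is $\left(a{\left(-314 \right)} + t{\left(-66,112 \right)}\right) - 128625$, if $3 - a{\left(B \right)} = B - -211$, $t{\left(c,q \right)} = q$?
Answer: $-128407$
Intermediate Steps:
$a{\left(B \right)} = -208 - B$ ($a{\left(B \right)} = 3 - \left(B - -211\right) = 3 - \left(B + 211\right) = 3 - \left(211 + B\right) = -208 - B$)
$\left(a{\left(-314 \right)} + t{\left(-66,112 \right)}\right) - 128625 = \left(\left(-208 - -314\right) + 112\right) - 128625 = \left(\left(-208 + 314\right) + 112\right) - 128625 = \left(106 + 112\right) - 128625 = 218 - 128625 = -128407$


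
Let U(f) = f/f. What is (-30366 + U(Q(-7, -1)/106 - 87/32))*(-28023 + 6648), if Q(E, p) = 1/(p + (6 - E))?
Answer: 649051875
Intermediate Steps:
Q(E, p) = 1/(6 + p - E)
U(f) = 1
(-30366 + U(Q(-7, -1)/106 - 87/32))*(-28023 + 6648) = (-30366 + 1)*(-28023 + 6648) = -30365*(-21375) = 649051875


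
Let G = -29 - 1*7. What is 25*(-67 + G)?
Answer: -2575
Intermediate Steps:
G = -36 (G = -29 - 7 = -36)
25*(-67 + G) = 25*(-67 - 36) = 25*(-103) = -2575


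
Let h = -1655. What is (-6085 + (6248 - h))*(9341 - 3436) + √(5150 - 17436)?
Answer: 10735290 + I*√12286 ≈ 1.0735e+7 + 110.84*I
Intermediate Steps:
(-6085 + (6248 - h))*(9341 - 3436) + √(5150 - 17436) = (-6085 + (6248 - 1*(-1655)))*(9341 - 3436) + √(5150 - 17436) = (-6085 + (6248 + 1655))*5905 + √(-12286) = (-6085 + 7903)*5905 + I*√12286 = 1818*5905 + I*√12286 = 10735290 + I*√12286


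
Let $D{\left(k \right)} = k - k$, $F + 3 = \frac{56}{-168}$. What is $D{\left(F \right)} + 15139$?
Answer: $15139$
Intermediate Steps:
$F = - \frac{10}{3}$ ($F = -3 + \frac{56}{-168} = -3 + 56 \left(- \frac{1}{168}\right) = -3 - \frac{1}{3} = - \frac{10}{3} \approx -3.3333$)
$D{\left(k \right)} = 0$
$D{\left(F \right)} + 15139 = 0 + 15139 = 15139$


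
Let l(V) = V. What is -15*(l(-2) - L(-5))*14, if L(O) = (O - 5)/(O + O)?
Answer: 630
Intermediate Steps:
L(O) = (-5 + O)/(2*O) (L(O) = (-5 + O)/((2*O)) = (-5 + O)*(1/(2*O)) = (-5 + O)/(2*O))
-15*(l(-2) - L(-5))*14 = -15*(-2 - (-5 - 5)/(2*(-5)))*14 = -15*(-2 - (-1)*(-10)/(2*5))*14 = -15*(-2 - 1*1)*14 = -15*(-2 - 1)*14 = -15*(-3)*14 = 45*14 = 630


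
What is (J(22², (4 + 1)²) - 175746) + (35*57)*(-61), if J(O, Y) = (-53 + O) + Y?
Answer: -296985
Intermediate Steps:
J(O, Y) = -53 + O + Y
(J(22², (4 + 1)²) - 175746) + (35*57)*(-61) = ((-53 + 22² + (4 + 1)²) - 175746) + (35*57)*(-61) = ((-53 + 484 + 5²) - 175746) + 1995*(-61) = ((-53 + 484 + 25) - 175746) - 121695 = (456 - 175746) - 121695 = -175290 - 121695 = -296985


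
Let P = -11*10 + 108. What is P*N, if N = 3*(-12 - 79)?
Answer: 546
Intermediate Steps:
P = -2 (P = -110 + 108 = -2)
N = -273 (N = 3*(-91) = -273)
P*N = -2*(-273) = 546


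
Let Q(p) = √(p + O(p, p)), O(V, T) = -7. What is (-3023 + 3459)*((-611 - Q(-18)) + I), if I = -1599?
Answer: -963560 - 2180*I ≈ -9.6356e+5 - 2180.0*I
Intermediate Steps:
Q(p) = √(-7 + p) (Q(p) = √(p - 7) = √(-7 + p))
(-3023 + 3459)*((-611 - Q(-18)) + I) = (-3023 + 3459)*((-611 - √(-7 - 18)) - 1599) = 436*((-611 - √(-25)) - 1599) = 436*((-611 - 5*I) - 1599) = 436*(-2210 - 5*I) = -963560 - 2180*I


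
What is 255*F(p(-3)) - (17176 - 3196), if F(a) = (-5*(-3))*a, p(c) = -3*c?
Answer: 20445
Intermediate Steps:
F(a) = 15*a
255*F(p(-3)) - (17176 - 3196) = 255*(15*(-3*(-3))) - (17176 - 3196) = 255*(15*9) - 1*13980 = 255*135 - 13980 = 34425 - 13980 = 20445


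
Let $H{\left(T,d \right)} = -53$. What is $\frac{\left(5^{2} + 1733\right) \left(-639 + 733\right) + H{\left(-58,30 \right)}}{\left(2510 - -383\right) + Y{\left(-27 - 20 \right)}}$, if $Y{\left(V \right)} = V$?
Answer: $\frac{165199}{2846} \approx 58.046$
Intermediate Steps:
$\frac{\left(5^{2} + 1733\right) \left(-639 + 733\right) + H{\left(-58,30 \right)}}{\left(2510 - -383\right) + Y{\left(-27 - 20 \right)}} = \frac{\left(5^{2} + 1733\right) \left(-639 + 733\right) - 53}{\left(2510 - -383\right) - 47} = \frac{\left(25 + 1733\right) 94 - 53}{\left(2510 + 383\right) - 47} = \frac{1758 \cdot 94 - 53}{2893 - 47} = \frac{165252 - 53}{2846} = 165199 \cdot \frac{1}{2846} = \frac{165199}{2846}$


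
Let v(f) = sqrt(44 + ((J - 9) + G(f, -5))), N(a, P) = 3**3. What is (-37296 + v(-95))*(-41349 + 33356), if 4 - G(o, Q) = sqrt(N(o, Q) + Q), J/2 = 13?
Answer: 298106928 - 7993*sqrt(65 - sqrt(22)) ≈ 2.9804e+8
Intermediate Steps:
J = 26 (J = 2*13 = 26)
N(a, P) = 27
G(o, Q) = 4 - sqrt(27 + Q)
v(f) = sqrt(65 - sqrt(22)) (v(f) = sqrt(44 + ((26 - 9) + (4 - sqrt(27 - 5)))) = sqrt(44 + (17 + (4 - sqrt(22)))) = sqrt(44 + (21 - sqrt(22))) = sqrt(65 - sqrt(22)))
(-37296 + v(-95))*(-41349 + 33356) = (-37296 + sqrt(65 - sqrt(22)))*(-41349 + 33356) = (-37296 + sqrt(65 - sqrt(22)))*(-7993) = 298106928 - 7993*sqrt(65 - sqrt(22))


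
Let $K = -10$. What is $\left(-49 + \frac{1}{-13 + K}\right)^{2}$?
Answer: $\frac{1272384}{529} \approx 2405.3$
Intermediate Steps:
$\left(-49 + \frac{1}{-13 + K}\right)^{2} = \left(-49 + \frac{1}{-13 - 10}\right)^{2} = \left(-49 + \frac{1}{-23}\right)^{2} = \left(-49 - \frac{1}{23}\right)^{2} = \left(- \frac{1128}{23}\right)^{2} = \frac{1272384}{529}$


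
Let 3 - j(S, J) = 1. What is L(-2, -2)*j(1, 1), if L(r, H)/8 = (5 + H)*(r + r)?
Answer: -192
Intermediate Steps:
L(r, H) = 16*r*(5 + H) (L(r, H) = 8*((5 + H)*(r + r)) = 8*((5 + H)*(2*r)) = 8*(2*r*(5 + H)) = 16*r*(5 + H))
j(S, J) = 2 (j(S, J) = 3 - 1*1 = 3 - 1 = 2)
L(-2, -2)*j(1, 1) = (16*(-2)*(5 - 2))*2 = (16*(-2)*3)*2 = -96*2 = -192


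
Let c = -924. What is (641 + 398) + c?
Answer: 115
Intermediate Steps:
(641 + 398) + c = (641 + 398) - 924 = 1039 - 924 = 115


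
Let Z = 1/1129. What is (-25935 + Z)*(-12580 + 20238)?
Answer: -224230942012/1129 ≈ -1.9861e+8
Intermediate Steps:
Z = 1/1129 ≈ 0.00088574
(-25935 + Z)*(-12580 + 20238) = (-25935 + 1/1129)*(-12580 + 20238) = -29280614/1129*7658 = -224230942012/1129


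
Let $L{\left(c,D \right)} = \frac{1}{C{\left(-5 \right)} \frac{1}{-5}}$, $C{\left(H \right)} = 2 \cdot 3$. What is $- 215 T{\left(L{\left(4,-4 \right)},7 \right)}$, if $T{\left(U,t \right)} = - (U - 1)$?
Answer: $- \frac{2365}{6} \approx -394.17$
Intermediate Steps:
$C{\left(H \right)} = 6$
$L{\left(c,D \right)} = - \frac{5}{6}$ ($L{\left(c,D \right)} = \frac{1}{6 \frac{1}{-5}} = \frac{1}{6 \left(- \frac{1}{5}\right)} = \frac{1}{- \frac{6}{5}} = - \frac{5}{6}$)
$T{\left(U,t \right)} = 1 - U$ ($T{\left(U,t \right)} = - (-1 + U) = 1 - U$)
$- 215 T{\left(L{\left(4,-4 \right)},7 \right)} = - 215 \left(1 - - \frac{5}{6}\right) = - 215 \left(1 + \frac{5}{6}\right) = \left(-215\right) \frac{11}{6} = - \frac{2365}{6}$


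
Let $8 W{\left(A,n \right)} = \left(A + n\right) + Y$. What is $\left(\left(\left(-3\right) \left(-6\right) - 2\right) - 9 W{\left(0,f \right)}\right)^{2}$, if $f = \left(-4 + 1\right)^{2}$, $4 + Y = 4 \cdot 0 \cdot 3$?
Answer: $\frac{6889}{64} \approx 107.64$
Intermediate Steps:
$Y = -4$ ($Y = -4 + 4 \cdot 0 \cdot 3 = -4 + 0 \cdot 3 = -4 + 0 = -4$)
$f = 9$ ($f = \left(-3\right)^{2} = 9$)
$W{\left(A,n \right)} = - \frac{1}{2} + \frac{A}{8} + \frac{n}{8}$ ($W{\left(A,n \right)} = \frac{\left(A + n\right) - 4}{8} = \frac{-4 + A + n}{8} = - \frac{1}{2} + \frac{A}{8} + \frac{n}{8}$)
$\left(\left(\left(-3\right) \left(-6\right) - 2\right) - 9 W{\left(0,f \right)}\right)^{2} = \left(\left(\left(-3\right) \left(-6\right) - 2\right) - 9 \left(- \frac{1}{2} + \frac{1}{8} \cdot 0 + \frac{1}{8} \cdot 9\right)\right)^{2} = \left(\left(18 - 2\right) - 9 \left(- \frac{1}{2} + 0 + \frac{9}{8}\right)\right)^{2} = \left(16 - \frac{45}{8}\right)^{2} = \left(\frac{83}{8}\right)^{2} = \frac{6889}{64}$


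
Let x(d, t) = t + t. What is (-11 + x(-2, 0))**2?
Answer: 121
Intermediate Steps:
x(d, t) = 2*t
(-11 + x(-2, 0))**2 = (-11 + 2*0)**2 = (-11 + 0)**2 = (-11)**2 = 121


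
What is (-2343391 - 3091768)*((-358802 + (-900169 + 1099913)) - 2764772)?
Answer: 15891480938970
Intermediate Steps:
(-2343391 - 3091768)*((-358802 + (-900169 + 1099913)) - 2764772) = -5435159*((-358802 + 199744) - 2764772) = -5435159*(-159058 - 2764772) = -5435159*(-2923830) = 15891480938970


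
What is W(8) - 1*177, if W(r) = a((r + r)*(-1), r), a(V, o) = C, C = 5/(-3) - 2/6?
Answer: -179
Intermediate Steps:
C = -2 (C = 5*(-⅓) - 2*⅙ = -5/3 - ⅓ = -2)
a(V, o) = -2
W(r) = -2
W(8) - 1*177 = -2 - 1*177 = -2 - 177 = -179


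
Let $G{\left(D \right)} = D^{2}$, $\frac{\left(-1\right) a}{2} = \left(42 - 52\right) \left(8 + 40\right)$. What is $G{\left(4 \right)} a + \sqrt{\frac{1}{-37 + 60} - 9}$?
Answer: $15360 + \frac{i \sqrt{4738}}{23} \approx 15360.0 + 2.9927 i$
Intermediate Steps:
$a = 960$ ($a = - 2 \left(42 - 52\right) \left(8 + 40\right) = - 2 \left(\left(-10\right) 48\right) = \left(-2\right) \left(-480\right) = 960$)
$G{\left(4 \right)} a + \sqrt{\frac{1}{-37 + 60} - 9} = 4^{2} \cdot 960 + \sqrt{\frac{1}{-37 + 60} - 9} = 16 \cdot 960 + \sqrt{\frac{1}{23} - 9} = 15360 + \sqrt{\frac{1}{23} - 9} = 15360 + \sqrt{- \frac{206}{23}} = 15360 + \frac{i \sqrt{4738}}{23}$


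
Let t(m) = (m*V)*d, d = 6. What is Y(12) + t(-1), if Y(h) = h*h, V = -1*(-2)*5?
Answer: 84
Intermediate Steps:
V = 10 (V = 2*5 = 10)
Y(h) = h²
t(m) = 60*m (t(m) = (m*10)*6 = (10*m)*6 = 60*m)
Y(12) + t(-1) = 12² + 60*(-1) = 144 - 60 = 84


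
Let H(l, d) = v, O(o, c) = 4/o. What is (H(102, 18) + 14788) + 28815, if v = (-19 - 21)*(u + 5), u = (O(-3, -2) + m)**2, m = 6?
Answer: 382787/9 ≈ 42532.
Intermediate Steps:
u = 196/9 (u = (4/(-3) + 6)**2 = (4*(-1/3) + 6)**2 = (-4/3 + 6)**2 = (14/3)**2 = 196/9 ≈ 21.778)
v = -9640/9 (v = (-19 - 21)*(196/9 + 5) = -40*241/9 = -9640/9 ≈ -1071.1)
H(l, d) = -9640/9
(H(102, 18) + 14788) + 28815 = (-9640/9 + 14788) + 28815 = 123452/9 + 28815 = 382787/9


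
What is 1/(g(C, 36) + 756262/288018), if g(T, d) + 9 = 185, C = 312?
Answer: 144009/25723715 ≈ 0.0055983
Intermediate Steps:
g(T, d) = 176 (g(T, d) = -9 + 185 = 176)
1/(g(C, 36) + 756262/288018) = 1/(176 + 756262/288018) = 1/(176 + 756262*(1/288018)) = 1/(176 + 378131/144009) = 1/(25723715/144009) = 144009/25723715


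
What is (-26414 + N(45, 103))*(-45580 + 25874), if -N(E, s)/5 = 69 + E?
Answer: 531746704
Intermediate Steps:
N(E, s) = -345 - 5*E (N(E, s) = -5*(69 + E) = -345 - 5*E)
(-26414 + N(45, 103))*(-45580 + 25874) = (-26414 + (-345 - 5*45))*(-45580 + 25874) = (-26414 + (-345 - 225))*(-19706) = (-26414 - 570)*(-19706) = -26984*(-19706) = 531746704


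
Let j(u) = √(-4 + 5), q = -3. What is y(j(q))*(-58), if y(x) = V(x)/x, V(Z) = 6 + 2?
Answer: -464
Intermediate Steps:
j(u) = 1 (j(u) = √1 = 1)
V(Z) = 8
y(x) = 8/x
y(j(q))*(-58) = (8/1)*(-58) = (8*1)*(-58) = 8*(-58) = -464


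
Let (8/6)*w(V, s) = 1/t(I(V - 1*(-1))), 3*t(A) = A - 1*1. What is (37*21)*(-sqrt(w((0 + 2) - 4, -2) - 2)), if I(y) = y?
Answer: -3885*I*sqrt(2)/4 ≈ -1373.6*I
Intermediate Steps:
t(A) = -1/3 + A/3 (t(A) = (A - 1*1)/3 = (A - 1)/3 = (-1 + A)/3 = -1/3 + A/3)
w(V, s) = 9/(4*V) (w(V, s) = 3/(4*(-1/3 + (V - 1*(-1))/3)) = 3/(4*(-1/3 + (V + 1)/3)) = 3/(4*(-1/3 + (1 + V)/3)) = 3/(4*(-1/3 + (1/3 + V/3))) = 3/(4*((V/3))) = 3*(3/V)/4 = 9/(4*V))
(37*21)*(-sqrt(w((0 + 2) - 4, -2) - 2)) = (37*21)*(-sqrt(9/(4*((0 + 2) - 4)) - 2)) = 777*(-sqrt(9/(4*(2 - 4)) - 2)) = 777*(-sqrt((9/4)/(-2) - 2)) = 777*(-sqrt((9/4)*(-1/2) - 2)) = 777*(-sqrt(-9/8 - 2)) = 777*(-sqrt(-25/8)) = 777*(-5*I*sqrt(2)/4) = -3885*I*sqrt(2)/4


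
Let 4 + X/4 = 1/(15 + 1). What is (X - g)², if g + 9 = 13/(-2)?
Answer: 1/16 ≈ 0.062500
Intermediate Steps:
g = -31/2 (g = -9 + 13/(-2) = -9 + 13*(-½) = -9 - 13/2 = -31/2 ≈ -15.500)
X = -63/4 (X = -16 + 4/(15 + 1) = -16 + 4/16 = -16 + 4*(1/16) = -16 + ¼ = -63/4 ≈ -15.750)
(X - g)² = (-63/4 - 1*(-31/2))² = (-63/4 + 31/2)² = (-¼)² = 1/16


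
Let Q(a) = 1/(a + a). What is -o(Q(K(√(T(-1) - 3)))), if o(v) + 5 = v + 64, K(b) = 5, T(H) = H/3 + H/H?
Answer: -591/10 ≈ -59.100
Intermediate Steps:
T(H) = 1 + H/3 (T(H) = H*(⅓) + 1 = H/3 + 1 = 1 + H/3)
Q(a) = 1/(2*a)
o(v) = 59 + v (o(v) = -5 + (v + 64) = -5 + (64 + v) = 59 + v)
-o(Q(K(√(T(-1) - 3)))) = -(59 + (½)/5) = -(59 + (½)*(⅕)) = -(59 + ⅒) = -1*591/10 = -591/10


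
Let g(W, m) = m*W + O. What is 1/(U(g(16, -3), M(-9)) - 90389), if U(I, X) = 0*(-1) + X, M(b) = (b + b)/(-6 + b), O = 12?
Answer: -5/451939 ≈ -1.1063e-5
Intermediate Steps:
M(b) = 2*b/(-6 + b) (M(b) = (2*b)/(-6 + b) = 2*b/(-6 + b))
g(W, m) = 12 + W*m (g(W, m) = m*W + 12 = W*m + 12 = 12 + W*m)
U(I, X) = X (U(I, X) = 0 + X = X)
1/(U(g(16, -3), M(-9)) - 90389) = 1/(2*(-9)/(-6 - 9) - 90389) = 1/(2*(-9)/(-15) - 90389) = 1/(2*(-9)*(-1/15) - 90389) = 1/(6/5 - 90389) = 1/(-451939/5) = -5/451939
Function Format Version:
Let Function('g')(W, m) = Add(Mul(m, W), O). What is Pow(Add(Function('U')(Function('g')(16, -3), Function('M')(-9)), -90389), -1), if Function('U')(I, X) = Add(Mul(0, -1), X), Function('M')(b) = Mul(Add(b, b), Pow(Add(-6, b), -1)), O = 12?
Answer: Rational(-5, 451939) ≈ -1.1063e-5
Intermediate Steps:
Function('M')(b) = Mul(2, b, Pow(Add(-6, b), -1)) (Function('M')(b) = Mul(Mul(2, b), Pow(Add(-6, b), -1)) = Mul(2, b, Pow(Add(-6, b), -1)))
Function('g')(W, m) = Add(12, Mul(W, m)) (Function('g')(W, m) = Add(Mul(m, W), 12) = Add(Mul(W, m), 12) = Add(12, Mul(W, m)))
Function('U')(I, X) = X (Function('U')(I, X) = Add(0, X) = X)
Pow(Add(Function('U')(Function('g')(16, -3), Function('M')(-9)), -90389), -1) = Pow(Add(Mul(2, -9, Pow(Add(-6, -9), -1)), -90389), -1) = Pow(Add(Mul(2, -9, Pow(-15, -1)), -90389), -1) = Pow(Add(Mul(2, -9, Rational(-1, 15)), -90389), -1) = Pow(Add(Rational(6, 5), -90389), -1) = Pow(Rational(-451939, 5), -1) = Rational(-5, 451939)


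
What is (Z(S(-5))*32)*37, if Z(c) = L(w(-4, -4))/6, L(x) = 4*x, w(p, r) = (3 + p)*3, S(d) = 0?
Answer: -2368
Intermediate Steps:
w(p, r) = 9 + 3*p
Z(c) = -2 (Z(c) = (4*(9 + 3*(-4)))/6 = (4*(9 - 12))*(⅙) = (4*(-3))*(⅙) = -12*⅙ = -2)
(Z(S(-5))*32)*37 = -2*32*37 = -64*37 = -2368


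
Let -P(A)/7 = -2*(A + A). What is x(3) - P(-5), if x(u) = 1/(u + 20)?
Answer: 3221/23 ≈ 140.04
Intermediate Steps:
P(A) = 28*A (P(A) = -(-14)*(A + A) = -(-14)*2*A = -(-28)*A = 28*A)
x(u) = 1/(20 + u)
x(3) - P(-5) = 1/(20 + 3) - 28*(-5) = 1/23 - 1*(-140) = 1/23 + 140 = 3221/23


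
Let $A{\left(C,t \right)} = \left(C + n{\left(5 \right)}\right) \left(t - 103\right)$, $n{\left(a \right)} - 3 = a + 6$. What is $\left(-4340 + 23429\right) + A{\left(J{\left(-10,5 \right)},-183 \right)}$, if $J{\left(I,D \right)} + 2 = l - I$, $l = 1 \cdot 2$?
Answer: $12225$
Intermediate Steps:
$n{\left(a \right)} = 9 + a$ ($n{\left(a \right)} = 3 + \left(a + 6\right) = 3 + \left(6 + a\right) = 9 + a$)
$l = 2$
$J{\left(I,D \right)} = - I$ ($J{\left(I,D \right)} = -2 - \left(-2 + I\right) = - I$)
$A{\left(C,t \right)} = \left(-103 + t\right) \left(14 + C\right)$ ($A{\left(C,t \right)} = \left(C + \left(9 + 5\right)\right) \left(t - 103\right) = \left(C + 14\right) \left(-103 + t\right) = \left(14 + C\right) \left(-103 + t\right) = \left(-103 + t\right) \left(14 + C\right)$)
$\left(-4340 + 23429\right) + A{\left(J{\left(-10,5 \right)},-183 \right)} = \left(-4340 + 23429\right) + \left(-1442 - 103 \left(\left(-1\right) \left(-10\right)\right) + 14 \left(-183\right) + \left(-1\right) \left(-10\right) \left(-183\right)\right) = 19089 - 6864 = 12225$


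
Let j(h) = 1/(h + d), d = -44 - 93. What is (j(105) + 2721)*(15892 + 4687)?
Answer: 1791834109/32 ≈ 5.5995e+7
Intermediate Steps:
d = -137
j(h) = 1/(-137 + h) (j(h) = 1/(h - 137) = 1/(-137 + h))
(j(105) + 2721)*(15892 + 4687) = (1/(-137 + 105) + 2721)*(15892 + 4687) = (1/(-32) + 2721)*20579 = (-1/32 + 2721)*20579 = (87071/32)*20579 = 1791834109/32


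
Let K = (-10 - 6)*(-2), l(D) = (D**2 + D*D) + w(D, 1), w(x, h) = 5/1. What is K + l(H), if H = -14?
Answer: 429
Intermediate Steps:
w(x, h) = 5 (w(x, h) = 5*1 = 5)
l(D) = 5 + 2*D**2 (l(D) = (D**2 + D*D) + 5 = (D**2 + D**2) + 5 = 2*D**2 + 5 = 5 + 2*D**2)
K = 32 (K = -16*(-2) = 32)
K + l(H) = 32 + (5 + 2*(-14)**2) = 32 + (5 + 2*196) = 32 + (5 + 392) = 32 + 397 = 429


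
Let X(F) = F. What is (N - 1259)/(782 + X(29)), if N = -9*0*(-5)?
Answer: -1259/811 ≈ -1.5524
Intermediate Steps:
N = 0 (N = 0*(-5) = 0)
(N - 1259)/(782 + X(29)) = (0 - 1259)/(782 + 29) = -1259/811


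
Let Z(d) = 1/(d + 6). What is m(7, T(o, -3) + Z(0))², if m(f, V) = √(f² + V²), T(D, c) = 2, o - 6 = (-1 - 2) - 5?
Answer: 1933/36 ≈ 53.694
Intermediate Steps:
Z(d) = 1/(6 + d)
o = -2 (o = 6 + ((-1 - 2) - 5) = 6 + (-3 - 5) = 6 - 8 = -2)
m(f, V) = √(V² + f²)
m(7, T(o, -3) + Z(0))² = (√((2 + 1/(6 + 0))² + 7²))² = (√((2 + 1/6)² + 49))² = (√((2 + ⅙)² + 49))² = (√((13/6)² + 49))² = (√(169/36 + 49))² = (√(1933/36))² = (√1933/6)² = 1933/36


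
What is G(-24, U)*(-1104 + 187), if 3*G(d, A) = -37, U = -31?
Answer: 33929/3 ≈ 11310.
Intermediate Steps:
G(d, A) = -37/3 (G(d, A) = (1/3)*(-37) = -37/3)
G(-24, U)*(-1104 + 187) = -37*(-1104 + 187)/3 = -37/3*(-917) = 33929/3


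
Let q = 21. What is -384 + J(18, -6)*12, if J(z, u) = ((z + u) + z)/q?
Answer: -2568/7 ≈ -366.86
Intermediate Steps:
J(z, u) = u/21 + 2*z/21 (J(z, u) = ((z + u) + z)/21 = ((u + z) + z)*(1/21) = (u + 2*z)*(1/21) = u/21 + 2*z/21)
-384 + J(18, -6)*12 = -384 + ((1/21)*(-6) + (2/21)*18)*12 = -384 + (-2/7 + 12/7)*12 = -384 + (10/7)*12 = -384 + 120/7 = -2568/7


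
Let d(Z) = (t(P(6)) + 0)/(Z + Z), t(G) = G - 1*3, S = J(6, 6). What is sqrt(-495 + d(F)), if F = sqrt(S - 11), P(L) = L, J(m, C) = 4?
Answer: sqrt(-97020 - 42*I*sqrt(7))/14 ≈ 0.012741 - 22.249*I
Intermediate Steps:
S = 4
t(G) = -3 + G (t(G) = G - 3 = -3 + G)
F = I*sqrt(7) (F = sqrt(4 - 11) = sqrt(-7) = I*sqrt(7) ≈ 2.6458*I)
d(Z) = 3/(2*Z) (d(Z) = ((-3 + 6) + 0)/(Z + Z) = (3 + 0)/((2*Z)) = 3*(1/(2*Z)) = 3/(2*Z))
sqrt(-495 + d(F)) = sqrt(-495 + 3/(2*((I*sqrt(7))))) = sqrt(-495 + 3*(-I*sqrt(7)/7)/2) = sqrt(-495 - 3*I*sqrt(7)/14)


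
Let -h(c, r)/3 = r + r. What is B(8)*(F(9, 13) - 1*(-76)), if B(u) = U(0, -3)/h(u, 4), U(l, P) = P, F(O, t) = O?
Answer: 85/8 ≈ 10.625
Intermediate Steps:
h(c, r) = -6*r (h(c, r) = -3*(r + r) = -6*r)
B(u) = ⅛ (B(u) = -3/((-6*4)) = -3/(-24) = -3*(-1/24) = ⅛)
B(8)*(F(9, 13) - 1*(-76)) = (9 - 1*(-76))/8 = (9 + 76)/8 = (⅛)*85 = 85/8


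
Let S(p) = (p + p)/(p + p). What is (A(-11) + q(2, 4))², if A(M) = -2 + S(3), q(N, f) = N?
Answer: 1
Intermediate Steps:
S(p) = 1 (S(p) = (2*p)/((2*p)) = (2*p)*(1/(2*p)) = 1)
A(M) = -1 (A(M) = -2 + 1 = -1)
(A(-11) + q(2, 4))² = (-1 + 2)² = 1² = 1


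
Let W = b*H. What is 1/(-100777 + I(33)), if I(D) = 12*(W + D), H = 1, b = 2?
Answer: -1/100357 ≈ -9.9644e-6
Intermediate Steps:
W = 2 (W = 2*1 = 2)
I(D) = 24 + 12*D (I(D) = 12*(2 + D) = 24 + 12*D)
1/(-100777 + I(33)) = 1/(-100777 + (24 + 12*33)) = 1/(-100777 + (24 + 396)) = 1/(-100777 + 420) = 1/(-100357) = -1/100357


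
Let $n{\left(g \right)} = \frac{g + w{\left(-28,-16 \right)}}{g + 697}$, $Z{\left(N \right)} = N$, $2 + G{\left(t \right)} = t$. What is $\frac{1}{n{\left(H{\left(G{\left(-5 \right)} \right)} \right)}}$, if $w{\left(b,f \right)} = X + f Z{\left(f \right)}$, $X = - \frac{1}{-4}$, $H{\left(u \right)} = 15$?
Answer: $\frac{2848}{1085} \approx 2.6249$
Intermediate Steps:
$G{\left(t \right)} = -2 + t$
$X = \frac{1}{4}$ ($X = \left(-1\right) \left(- \frac{1}{4}\right) = \frac{1}{4} \approx 0.25$)
$w{\left(b,f \right)} = \frac{1}{4} + f^{2}$ ($w{\left(b,f \right)} = \frac{1}{4} + f f = \frac{1}{4} + f^{2}$)
$n{\left(g \right)} = \frac{\frac{1025}{4} + g}{697 + g}$ ($n{\left(g \right)} = \frac{g + \left(\frac{1}{4} + \left(-16\right)^{2}\right)}{g + 697} = \frac{g + \left(\frac{1}{4} + 256\right)}{697 + g} = \frac{g + \frac{1025}{4}}{697 + g} = \frac{\frac{1025}{4} + g}{697 + g}$)
$\frac{1}{n{\left(H{\left(G{\left(-5 \right)} \right)} \right)}} = \frac{1}{\frac{1}{697 + 15} \left(\frac{1025}{4} + 15\right)} = \frac{1}{\frac{1}{712} \cdot \frac{1085}{4}} = \frac{1}{\frac{1085}{2848}} = \frac{2848}{1085}$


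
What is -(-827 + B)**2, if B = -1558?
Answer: -5688225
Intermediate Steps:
-(-827 + B)**2 = -(-827 - 1558)**2 = -1*(-2385)**2 = -1*5688225 = -5688225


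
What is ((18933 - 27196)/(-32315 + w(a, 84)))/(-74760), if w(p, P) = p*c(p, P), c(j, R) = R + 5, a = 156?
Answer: -8263/1377901560 ≈ -5.9968e-6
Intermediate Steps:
c(j, R) = 5 + R
w(p, P) = p*(5 + P)
((18933 - 27196)/(-32315 + w(a, 84)))/(-74760) = ((18933 - 27196)/(-32315 + 156*(5 + 84)))/(-74760) = -8263/(-32315 + 156*89)*(-1/74760) = -8263/(-32315 + 13884)*(-1/74760) = -8263/(-18431)*(-1/74760) = -8263*(-1/18431)*(-1/74760) = (8263/18431)*(-1/74760) = -8263/1377901560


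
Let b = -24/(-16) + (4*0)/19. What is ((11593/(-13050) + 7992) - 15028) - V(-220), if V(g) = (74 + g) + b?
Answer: -44972834/6525 ≈ -6892.4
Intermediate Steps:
b = 3/2 (b = -24*(-1/16) + 0*(1/19) = 3/2 + 0 = 3/2 ≈ 1.5000)
V(g) = 151/2 + g (V(g) = (74 + g) + 3/2 = 151/2 + g)
((11593/(-13050) + 7992) - 15028) - V(-220) = ((11593/(-13050) + 7992) - 15028) - (151/2 - 220) = ((11593*(-1/13050) + 7992) - 15028) - 1*(-289/2) = ((-11593/13050 + 7992) - 15028) + 289/2 = (104284007/13050 - 15028) + 289/2 = -91831393/13050 + 289/2 = -44972834/6525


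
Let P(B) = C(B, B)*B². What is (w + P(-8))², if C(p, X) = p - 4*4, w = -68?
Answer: 2572816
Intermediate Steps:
C(p, X) = -16 + p (C(p, X) = p - 16 = -16 + p)
P(B) = B²*(-16 + B) (P(B) = (-16 + B)*B² = B²*(-16 + B))
(w + P(-8))² = (-68 + (-8)²*(-16 - 8))² = (-68 + 64*(-24))² = (-68 - 1536)² = (-1604)² = 2572816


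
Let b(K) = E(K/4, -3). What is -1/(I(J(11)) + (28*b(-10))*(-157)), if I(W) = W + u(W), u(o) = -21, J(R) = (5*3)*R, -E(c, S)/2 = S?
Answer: 1/26232 ≈ 3.8121e-5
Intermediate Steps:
E(c, S) = -2*S
J(R) = 15*R
b(K) = 6 (b(K) = -2*(-3) = 6)
I(W) = -21 + W (I(W) = W - 21 = -21 + W)
-1/(I(J(11)) + (28*b(-10))*(-157)) = -1/((-21 + 15*11) + (28*6)*(-157)) = -1/((-21 + 165) + 168*(-157)) = -1/(144 - 26376) = -1/(-26232) = -1*(-1/26232) = 1/26232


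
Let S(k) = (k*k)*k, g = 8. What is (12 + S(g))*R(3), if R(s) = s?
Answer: 1572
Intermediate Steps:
S(k) = k³ (S(k) = k²*k = k³)
(12 + S(g))*R(3) = (12 + 8³)*3 = (12 + 512)*3 = 524*3 = 1572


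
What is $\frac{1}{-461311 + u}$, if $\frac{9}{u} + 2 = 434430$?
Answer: $- \frac{434428}{200406415099} \approx -2.1677 \cdot 10^{-6}$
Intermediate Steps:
$u = \frac{9}{434428}$ ($u = \frac{9}{-2 + 434430} = \frac{9}{434428} \approx 2.0717 \cdot 10^{-5}$)
$\frac{1}{-461311 + u} = \frac{1}{-461311 + \frac{9}{434428}} = \frac{1}{- \frac{200406415099}{434428}} = - \frac{434428}{200406415099}$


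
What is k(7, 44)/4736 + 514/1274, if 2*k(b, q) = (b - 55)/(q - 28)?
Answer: 2432393/6033664 ≈ 0.40314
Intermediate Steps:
k(b, q) = (-55 + b)/(2*(-28 + q)) (k(b, q) = ((b - 55)/(q - 28))/2 = ((-55 + b)/(-28 + q))/2 = (-55 + b)/(2*(-28 + q)))
k(7, 44)/4736 + 514/1274 = ((-55 + 7)/(2*(-28 + 44)))/4736 + 514/1274 = ((½)*(-48)/16)*(1/4736) + 514*(1/1274) = ((½)*(1/16)*(-48))*(1/4736) + 257/637 = -3/2*1/4736 + 257/637 = -3/9472 + 257/637 = 2432393/6033664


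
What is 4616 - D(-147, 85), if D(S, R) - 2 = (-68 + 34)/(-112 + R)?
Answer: 124544/27 ≈ 4612.7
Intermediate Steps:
D(S, R) = 2 - 34/(-112 + R) (D(S, R) = 2 + (-68 + 34)/(-112 + R) = 2 - 34/(-112 + R))
4616 - D(-147, 85) = 4616 - 2*(-129 + 85)/(-112 + 85) = 4616 - 2*(-44)/(-27) = 4616 - 2*(-1)*(-44)/27 = 4616 - 1*88/27 = 4616 - 88/27 = 124544/27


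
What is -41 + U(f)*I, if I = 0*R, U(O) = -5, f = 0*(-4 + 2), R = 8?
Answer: -41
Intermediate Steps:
f = 0 (f = 0*(-2) = 0)
I = 0 (I = 0*8 = 0)
-41 + U(f)*I = -41 - 5*0 = -41 + 0 = -41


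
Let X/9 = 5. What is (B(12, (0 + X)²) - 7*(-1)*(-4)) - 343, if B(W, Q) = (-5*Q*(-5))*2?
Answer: 100879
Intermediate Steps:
X = 45 (X = 9*5 = 45)
B(W, Q) = 50*Q (B(W, Q) = (25*Q)*2 = 50*Q)
(B(12, (0 + X)²) - 7*(-1)*(-4)) - 343 = (50*(0 + 45)² - 7*(-1)*(-4)) - 343 = (50*45² - (-7)*(-4)) - 343 = (50*2025 - 1*28) - 343 = (101250 - 28) - 343 = 101222 - 343 = 100879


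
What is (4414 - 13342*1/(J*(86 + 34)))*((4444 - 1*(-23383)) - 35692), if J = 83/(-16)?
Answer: -8686285322/249 ≈ -3.4885e+7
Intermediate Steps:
J = -83/16 (J = 83*(-1/16) = -83/16 ≈ -5.1875)
(4414 - 13342*1/(J*(86 + 34)))*((4444 - 1*(-23383)) - 35692) = (4414 - 13342*(-16/(83*(86 + 34))))*((4444 - 1*(-23383)) - 35692) = (4414 - 13342/((-83/16*120)))*((4444 + 23383) - 35692) = (4414 - 13342/(-1245/2))*(27827 - 35692) = (4414 - 13342*(-2/1245))*(-7865) = (4414 + 26684/1245)*(-7865) = (5522114/1245)*(-7865) = -8686285322/249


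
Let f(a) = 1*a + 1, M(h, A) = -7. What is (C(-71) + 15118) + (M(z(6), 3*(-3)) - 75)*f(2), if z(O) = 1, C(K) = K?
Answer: 14801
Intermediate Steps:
f(a) = 1 + a (f(a) = a + 1 = 1 + a)
(C(-71) + 15118) + (M(z(6), 3*(-3)) - 75)*f(2) = (-71 + 15118) + (-7 - 75)*(1 + 2) = 15047 - 82*3 = 15047 - 246 = 14801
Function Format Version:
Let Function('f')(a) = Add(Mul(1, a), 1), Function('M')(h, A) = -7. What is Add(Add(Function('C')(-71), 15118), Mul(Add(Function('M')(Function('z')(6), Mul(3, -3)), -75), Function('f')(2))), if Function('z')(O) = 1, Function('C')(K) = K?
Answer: 14801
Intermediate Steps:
Function('f')(a) = Add(1, a) (Function('f')(a) = Add(a, 1) = Add(1, a))
Add(Add(Function('C')(-71), 15118), Mul(Add(Function('M')(Function('z')(6), Mul(3, -3)), -75), Function('f')(2))) = Add(Add(-71, 15118), Mul(Add(-7, -75), Add(1, 2))) = Add(15047, Mul(-82, 3)) = Add(15047, -246) = 14801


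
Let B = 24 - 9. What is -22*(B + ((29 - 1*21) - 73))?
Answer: 1100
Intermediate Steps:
B = 15
-22*(B + ((29 - 1*21) - 73)) = -22*(15 + ((29 - 1*21) - 73)) = -22*(15 + ((29 - 21) - 73)) = -22*(15 + (8 - 73)) = -22*(15 - 65) = -22*(-50) = 1100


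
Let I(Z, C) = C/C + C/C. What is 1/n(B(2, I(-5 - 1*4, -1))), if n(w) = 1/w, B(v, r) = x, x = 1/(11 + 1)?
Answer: 1/12 ≈ 0.083333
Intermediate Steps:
x = 1/12 ≈ 0.083333
I(Z, C) = 2 (I(Z, C) = 1 + 1 = 2)
B(v, r) = 1/12
1/n(B(2, I(-5 - 1*4, -1))) = 1/(1/(1/12)) = 1/12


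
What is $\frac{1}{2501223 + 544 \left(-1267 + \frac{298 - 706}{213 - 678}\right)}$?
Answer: $\frac{155}{280930109} \approx 5.5174 \cdot 10^{-7}$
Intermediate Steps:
$\frac{1}{2501223 + 544 \left(-1267 + \frac{298 - 706}{213 - 678}\right)} = \frac{1}{2501223 + 544 \left(-1267 - \frac{408}{-465}\right)} = \frac{1}{2501223 + 544 \left(-1267 - - \frac{136}{155}\right)} = \frac{1}{2501223 + 544 \left(-1267 + \frac{136}{155}\right)} = \frac{1}{2501223 + 544 \left(- \frac{196249}{155}\right)} = \frac{1}{2501223 - \frac{106759456}{155}} = \frac{1}{\frac{280930109}{155}} = \frac{155}{280930109}$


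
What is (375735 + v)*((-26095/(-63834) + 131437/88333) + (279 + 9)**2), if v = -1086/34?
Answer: 497865862148847261212/15976171379 ≈ 3.1163e+10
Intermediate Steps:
v = -543/17 (v = -1086*1/34 = -543/17 ≈ -31.941)
(375735 + v)*((-26095/(-63834) + 131437/88333) + (279 + 9)**2) = (375735 - 543/17)*((-26095/(-63834) + 131437/88333) + (279 + 9)**2) = 6386952*((-26095*(-1/63834) + 131437*(1/88333)) + 288**2)/17 = 6386952*((26095/63834 + 131437/88333) + 82944)/17 = 6386952*(10695199093/5638648722 + 82944)/17 = (6386952/17)*(467702774796661/5638648722) = 497865862148847261212/15976171379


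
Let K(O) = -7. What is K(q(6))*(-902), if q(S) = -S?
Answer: 6314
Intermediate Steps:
K(q(6))*(-902) = -7*(-902) = 6314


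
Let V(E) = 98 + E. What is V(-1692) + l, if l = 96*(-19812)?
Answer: -1903546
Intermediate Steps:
l = -1901952
V(-1692) + l = (98 - 1692) - 1901952 = -1594 - 1901952 = -1903546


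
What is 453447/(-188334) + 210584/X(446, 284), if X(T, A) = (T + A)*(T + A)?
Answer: -5610604979/2787866350 ≈ -2.0125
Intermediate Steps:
X(T, A) = (A + T)² (X(T, A) = (A + T)*(A + T) = (A + T)²)
453447/(-188334) + 210584/X(446, 284) = 453447/(-188334) + 210584/((284 + 446)²) = 453447*(-1/188334) + 210584/(730²) = -50383/20926 + 210584/532900 = -50383/20926 + 210584*(1/532900) = -50383/20926 + 52646/133225 = -5610604979/2787866350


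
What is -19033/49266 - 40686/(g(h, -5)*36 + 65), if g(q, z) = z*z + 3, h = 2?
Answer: -289265555/7551774 ≈ -38.304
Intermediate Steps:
g(q, z) = 3 + z**2 (g(q, z) = z**2 + 3 = 3 + z**2)
-19033/49266 - 40686/(g(h, -5)*36 + 65) = -19033/49266 - 40686/((3 + (-5)**2)*36 + 65) = -19033*1/49266 - 40686/((3 + 25)*36 + 65) = -2719/7038 - 40686/(28*36 + 65) = -2719/7038 - 40686/(1008 + 65) = -2719/7038 - 40686/1073 = -289265555/7551774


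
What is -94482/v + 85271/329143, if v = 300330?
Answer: -304924972/5491750955 ≈ -0.055524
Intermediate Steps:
-94482/v + 85271/329143 = -94482/300330 + 85271/329143 = -94482*1/300330 + 85271*(1/329143) = -5249/16685 + 85271/329143 = -304924972/5491750955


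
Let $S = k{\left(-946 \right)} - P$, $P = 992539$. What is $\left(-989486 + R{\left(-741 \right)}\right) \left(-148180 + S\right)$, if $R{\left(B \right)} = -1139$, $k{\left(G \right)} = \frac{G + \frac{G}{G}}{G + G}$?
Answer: $\frac{2138005908596875}{1892} \approx 1.13 \cdot 10^{12}$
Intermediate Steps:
$k{\left(G \right)} = \frac{1 + G}{2 G}$ ($k{\left(G \right)} = \frac{G + 1}{2 G} = \left(1 + G\right) \frac{1}{2 G} = \frac{1 + G}{2 G}$)
$S = - \frac{1877882843}{1892}$ ($S = \frac{1 - 946}{2 \left(-946\right)} - 992539 = \frac{1}{2} \left(- \frac{1}{946}\right) \left(-945\right) - 992539 = \frac{945}{1892} - 992539 = - \frac{1877882843}{1892} \approx -9.9254 \cdot 10^{5}$)
$\left(-989486 + R{\left(-741 \right)}\right) \left(-148180 + S\right) = \left(-989486 - 1139\right) \left(-148180 - \frac{1877882843}{1892}\right) = \left(-990625\right) \left(- \frac{2158239403}{1892}\right) = \frac{2138005908596875}{1892}$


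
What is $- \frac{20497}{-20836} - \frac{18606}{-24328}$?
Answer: $\frac{27697676}{15840569} \approx 1.7485$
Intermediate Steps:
$- \frac{20497}{-20836} - \frac{18606}{-24328} = \left(-20497\right) \left(- \frac{1}{20836}\right) - - \frac{9303}{12164} = \frac{20497}{20836} + \frac{9303}{12164} = \frac{27697676}{15840569}$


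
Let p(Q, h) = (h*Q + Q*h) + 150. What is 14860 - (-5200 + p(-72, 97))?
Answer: 33878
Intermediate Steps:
p(Q, h) = 150 + 2*Q*h (p(Q, h) = (Q*h + Q*h) + 150 = 2*Q*h + 150 = 150 + 2*Q*h)
14860 - (-5200 + p(-72, 97)) = 14860 - (-5200 + (150 + 2*(-72)*97)) = 14860 - (-5200 + (150 - 13968)) = 14860 - (-5200 - 13818) = 14860 - 1*(-19018) = 14860 + 19018 = 33878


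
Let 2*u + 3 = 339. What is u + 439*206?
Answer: 90602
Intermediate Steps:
u = 168 (u = -3/2 + (1/2)*339 = -3/2 + 339/2 = 168)
u + 439*206 = 168 + 439*206 = 168 + 90434 = 90602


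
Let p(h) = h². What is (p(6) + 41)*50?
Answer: 3850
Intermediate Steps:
(p(6) + 41)*50 = (6² + 41)*50 = (36 + 41)*50 = 77*50 = 3850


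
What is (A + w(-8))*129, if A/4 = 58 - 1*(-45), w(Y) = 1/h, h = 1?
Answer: 53277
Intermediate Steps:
w(Y) = 1 (w(Y) = 1/1 = 1)
A = 412 (A = 4*(58 - 1*(-45)) = 4*(58 + 45) = 4*103 = 412)
(A + w(-8))*129 = (412 + 1)*129 = 413*129 = 53277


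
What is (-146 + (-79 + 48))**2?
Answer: 31329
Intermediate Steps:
(-146 + (-79 + 48))**2 = (-146 - 31)**2 = (-177)**2 = 31329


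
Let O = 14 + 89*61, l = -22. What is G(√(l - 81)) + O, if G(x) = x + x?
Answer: 5443 + 2*I*√103 ≈ 5443.0 + 20.298*I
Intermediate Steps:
G(x) = 2*x
O = 5443 (O = 14 + 5429 = 5443)
G(√(l - 81)) + O = 2*√(-22 - 81) + 5443 = 2*√(-103) + 5443 = 2*(I*√103) + 5443 = 2*I*√103 + 5443 = 5443 + 2*I*√103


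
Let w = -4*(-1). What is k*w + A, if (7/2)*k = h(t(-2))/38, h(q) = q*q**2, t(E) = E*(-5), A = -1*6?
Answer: 3202/133 ≈ 24.075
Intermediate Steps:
A = -6
t(E) = -5*E
w = 4
h(q) = q**3
k = 1000/133 (k = 2*((-5*(-2))**3/38)/7 = 2*(10**3*(1/38))/7 = 2*(1000*(1/38))/7 = (2/7)*(500/19) = 1000/133 ≈ 7.5188)
k*w + A = (1000/133)*4 - 6 = 4000/133 - 6 = 3202/133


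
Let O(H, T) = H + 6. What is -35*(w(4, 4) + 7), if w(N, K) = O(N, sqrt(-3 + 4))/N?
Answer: -665/2 ≈ -332.50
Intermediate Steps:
O(H, T) = 6 + H
w(N, K) = (6 + N)/N
-35*(w(4, 4) + 7) = -35*((6 + 4)/4 + 7) = -35*((1/4)*10 + 7) = -35*(5/2 + 7) = -35*19/2 = -665/2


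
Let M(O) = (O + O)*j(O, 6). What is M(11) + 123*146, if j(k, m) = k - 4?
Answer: 18112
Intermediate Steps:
j(k, m) = -4 + k
M(O) = 2*O*(-4 + O) (M(O) = (O + O)*(-4 + O) = (2*O)*(-4 + O) = 2*O*(-4 + O))
M(11) + 123*146 = 2*11*(-4 + 11) + 123*146 = 2*11*7 + 17958 = 154 + 17958 = 18112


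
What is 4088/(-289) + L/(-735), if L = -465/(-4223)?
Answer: -845926535/59801903 ≈ -14.145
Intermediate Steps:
L = 465/4223 (L = -465*(-1/4223) = 465/4223 ≈ 0.11011)
4088/(-289) + L/(-735) = 4088/(-289) + (465/4223)/(-735) = 4088*(-1/289) + (465/4223)*(-1/735) = -4088/289 - 31/206927 = -845926535/59801903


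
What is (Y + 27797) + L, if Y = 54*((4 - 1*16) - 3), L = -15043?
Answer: 11944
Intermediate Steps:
Y = -810 (Y = 54*((4 - 16) - 3) = 54*(-12 - 3) = 54*(-15) = -810)
(Y + 27797) + L = (-810 + 27797) - 15043 = 26987 - 15043 = 11944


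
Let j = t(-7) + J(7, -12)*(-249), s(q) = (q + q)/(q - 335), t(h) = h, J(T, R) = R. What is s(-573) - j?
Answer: -1352801/454 ≈ -2979.7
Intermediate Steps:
s(q) = 2*q/(-335 + q) (s(q) = (2*q)/(-335 + q) = 2*q/(-335 + q))
j = 2981 (j = -7 - 12*(-249) = -7 + 2988 = 2981)
s(-573) - j = 2*(-573)/(-335 - 573) - 1*2981 = 2*(-573)/(-908) - 2981 = 2*(-573)*(-1/908) - 2981 = 573/454 - 2981 = -1352801/454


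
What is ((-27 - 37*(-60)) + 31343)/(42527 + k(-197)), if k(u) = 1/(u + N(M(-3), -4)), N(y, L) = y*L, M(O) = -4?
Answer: 3035008/3848693 ≈ 0.78858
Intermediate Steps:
N(y, L) = L*y
k(u) = 1/(16 + u) (k(u) = 1/(u - 4*(-4)) = 1/(u + 16) = 1/(16 + u))
((-27 - 37*(-60)) + 31343)/(42527 + k(-197)) = ((-27 - 37*(-60)) + 31343)/(42527 + 1/(16 - 197)) = ((-27 + 2220) + 31343)/(42527 + 1/(-181)) = (2193 + 31343)/(42527 - 1/181) = 33536/(7697386/181) = 33536*(181/7697386) = 3035008/3848693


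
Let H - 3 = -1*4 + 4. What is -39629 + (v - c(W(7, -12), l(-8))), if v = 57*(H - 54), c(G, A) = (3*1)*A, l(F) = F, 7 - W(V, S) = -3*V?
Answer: -42512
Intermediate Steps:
H = 3 (H = 3 + (-1*4 + 4) = 3 + (-4 + 4) = 3 + 0 = 3)
W(V, S) = 7 + 3*V (W(V, S) = 7 - (-3)*V = 7 + 3*V)
c(G, A) = 3*A
v = -2907 (v = 57*(3 - 54) = 57*(-51) = -2907)
-39629 + (v - c(W(7, -12), l(-8))) = -39629 + (-2907 - 3*(-8)) = -39629 + (-2907 - 1*(-24)) = -39629 + (-2907 + 24) = -39629 - 2883 = -42512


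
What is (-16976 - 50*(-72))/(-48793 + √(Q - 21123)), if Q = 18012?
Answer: 81581896/297594995 + 1672*I*√3111/297594995 ≈ 0.27414 + 0.00031337*I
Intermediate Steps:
(-16976 - 50*(-72))/(-48793 + √(Q - 21123)) = (-16976 - 50*(-72))/(-48793 + √(18012 - 21123)) = (-16976 + 3600)/(-48793 + √(-3111)) = -13376/(-48793 + I*√3111)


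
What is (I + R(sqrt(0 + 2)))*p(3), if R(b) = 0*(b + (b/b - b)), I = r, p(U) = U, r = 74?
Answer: 222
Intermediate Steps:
I = 74
R(b) = 0 (R(b) = 0*(b + (1 - b)) = 0*1 = 0)
(I + R(sqrt(0 + 2)))*p(3) = (74 + 0)*3 = 74*3 = 222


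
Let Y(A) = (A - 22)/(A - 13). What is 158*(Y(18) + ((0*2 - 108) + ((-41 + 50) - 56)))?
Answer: -123082/5 ≈ -24616.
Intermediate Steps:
Y(A) = (-22 + A)/(-13 + A)
158*(Y(18) + ((0*2 - 108) + ((-41 + 50) - 56))) = 158*((-22 + 18)/(-13 + 18) + ((0*2 - 108) + ((-41 + 50) - 56))) = 158*(-4/5 + ((0 - 108) + (9 - 56))) = 158*((⅕)*(-4) + (-108 - 47)) = 158*(-⅘ - 155) = 158*(-779/5) = -123082/5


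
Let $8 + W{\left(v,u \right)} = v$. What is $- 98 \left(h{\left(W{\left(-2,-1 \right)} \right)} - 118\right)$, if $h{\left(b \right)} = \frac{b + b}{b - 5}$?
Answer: $\frac{34300}{3} \approx 11433.0$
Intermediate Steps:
$W{\left(v,u \right)} = -8 + v$
$h{\left(b \right)} = \frac{2 b}{-5 + b}$
$- 98 \left(h{\left(W{\left(-2,-1 \right)} \right)} - 118\right) = - 98 \left(\frac{2 \left(-8 - 2\right)}{-5 - 10} - 118\right) = - 98 \left(2 \left(-10\right) \frac{1}{-5 - 10} - 118\right) = - 98 \left(2 \left(-10\right) \frac{1}{-15} - 118\right) = - 98 \left(2 \left(-10\right) \left(- \frac{1}{15}\right) - 118\right) = - 98 \left(\frac{4}{3} - 118\right) = \left(-98\right) \left(- \frac{350}{3}\right) = \frac{34300}{3}$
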